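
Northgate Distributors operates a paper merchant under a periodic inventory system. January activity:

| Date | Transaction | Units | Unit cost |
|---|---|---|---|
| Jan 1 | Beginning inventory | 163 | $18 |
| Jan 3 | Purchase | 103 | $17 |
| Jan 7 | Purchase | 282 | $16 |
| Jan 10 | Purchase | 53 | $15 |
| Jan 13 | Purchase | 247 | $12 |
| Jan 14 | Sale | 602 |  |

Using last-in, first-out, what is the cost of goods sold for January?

Jan 14, 602 sold [LIFO — newest first]: 247 @ $12 + 53 @ $15 + 282 @ $16 + 20 @ $17 = $8,611
Ending inventory: 163 @ $18 + 83 @ $17 = $4,345

COGS = $8,611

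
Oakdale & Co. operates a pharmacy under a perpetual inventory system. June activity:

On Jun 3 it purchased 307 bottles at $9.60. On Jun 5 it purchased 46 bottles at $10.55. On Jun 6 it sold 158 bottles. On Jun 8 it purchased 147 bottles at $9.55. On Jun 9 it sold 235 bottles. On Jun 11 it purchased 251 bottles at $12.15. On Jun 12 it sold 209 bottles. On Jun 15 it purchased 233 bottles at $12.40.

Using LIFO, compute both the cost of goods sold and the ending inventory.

Jun 6, 158 sold [LIFO — newest first]: 46 @ $10.55 + 112 @ $9.60 = $1,560.50
Jun 9, 235 sold [LIFO — newest first]: 147 @ $9.55 + 88 @ $9.60 = $2,248.65
Jun 12, 209 sold [LIFO — newest first]: 209 @ $12.15 = $2,539.35
Total COGS = $1,560.50 + $2,248.65 + $2,539.35 = $6,348.50
Ending inventory: 107 @ $9.60 + 42 @ $12.15 + 233 @ $12.40 = $4,426.70

COGS = $6,348.50; ending inventory = $4,426.70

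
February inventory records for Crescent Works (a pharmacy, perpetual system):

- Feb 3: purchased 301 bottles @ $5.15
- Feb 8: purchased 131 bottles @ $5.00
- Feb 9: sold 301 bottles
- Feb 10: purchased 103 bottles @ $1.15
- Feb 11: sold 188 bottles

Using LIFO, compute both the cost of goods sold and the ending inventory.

Feb 9, 301 sold [LIFO — newest first]: 131 @ $5.00 + 170 @ $5.15 = $1,530.50
Feb 11, 188 sold [LIFO — newest first]: 103 @ $1.15 + 85 @ $5.15 = $556.20
Total COGS = $1,530.50 + $556.20 = $2,086.70
Ending inventory: 46 @ $5.15 = $236.90
Check: goods available $2,323.60 = COGS $2,086.70 + ending $236.90

COGS = $2,086.70; ending inventory = $236.90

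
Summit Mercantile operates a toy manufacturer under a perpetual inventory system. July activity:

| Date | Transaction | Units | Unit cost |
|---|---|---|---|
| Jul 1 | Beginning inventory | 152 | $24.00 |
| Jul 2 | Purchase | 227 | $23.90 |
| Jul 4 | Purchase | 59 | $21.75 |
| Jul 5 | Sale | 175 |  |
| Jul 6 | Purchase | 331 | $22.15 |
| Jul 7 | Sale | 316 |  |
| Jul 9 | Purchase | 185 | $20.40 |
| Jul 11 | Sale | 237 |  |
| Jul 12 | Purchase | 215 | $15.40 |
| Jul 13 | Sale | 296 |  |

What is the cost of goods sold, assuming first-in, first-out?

COGS = $22,540.20

Jul 5, 175 sold [FIFO — oldest first]: 152 @ $24.00 + 23 @ $23.90 = $4,197.70
Jul 7, 316 sold [FIFO — oldest first]: 204 @ $23.90 + 59 @ $21.75 + 53 @ $22.15 = $7,332.80
Jul 11, 237 sold [FIFO — oldest first]: 237 @ $22.15 = $5,249.55
Jul 13, 296 sold [FIFO — oldest first]: 41 @ $22.15 + 185 @ $20.40 + 70 @ $15.40 = $5,760.15
Total COGS = $4,197.70 + $7,332.80 + $5,249.55 + $5,760.15 = $22,540.20
Ending inventory: 145 @ $15.40 = $2,233.00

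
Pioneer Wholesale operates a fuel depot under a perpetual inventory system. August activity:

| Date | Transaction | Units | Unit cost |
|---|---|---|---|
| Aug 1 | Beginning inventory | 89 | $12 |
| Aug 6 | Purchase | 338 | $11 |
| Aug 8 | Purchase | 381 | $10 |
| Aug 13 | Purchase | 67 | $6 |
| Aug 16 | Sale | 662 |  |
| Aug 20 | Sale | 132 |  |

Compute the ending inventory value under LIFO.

Aug 16, 662 sold [LIFO — newest first]: 67 @ $6 + 381 @ $10 + 214 @ $11 = $6,566
Aug 20, 132 sold [LIFO — newest first]: 124 @ $11 + 8 @ $12 = $1,460
Total COGS = $6,566 + $1,460 = $8,026
Ending inventory: 81 @ $12 = $972
Check: goods available $8,998 = COGS $8,026 + ending $972

Ending inventory = $972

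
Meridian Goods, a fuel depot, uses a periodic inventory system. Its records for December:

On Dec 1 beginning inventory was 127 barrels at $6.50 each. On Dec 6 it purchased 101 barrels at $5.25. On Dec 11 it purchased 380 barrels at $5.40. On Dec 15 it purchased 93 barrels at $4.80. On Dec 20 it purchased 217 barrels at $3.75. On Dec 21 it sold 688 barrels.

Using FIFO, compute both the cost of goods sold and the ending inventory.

Dec 21, 688 sold [FIFO — oldest first]: 127 @ $6.50 + 101 @ $5.25 + 380 @ $5.40 + 80 @ $4.80 = $3,791.75
Ending inventory: 13 @ $4.80 + 217 @ $3.75 = $876.15

COGS = $3,791.75; ending inventory = $876.15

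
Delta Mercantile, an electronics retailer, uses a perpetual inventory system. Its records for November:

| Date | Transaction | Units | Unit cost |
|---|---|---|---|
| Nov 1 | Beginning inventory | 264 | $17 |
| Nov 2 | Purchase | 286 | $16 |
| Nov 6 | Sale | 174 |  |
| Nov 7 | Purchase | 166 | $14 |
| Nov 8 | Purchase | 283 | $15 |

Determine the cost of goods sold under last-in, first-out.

COGS = $2,784

Nov 6, 174 sold [LIFO — newest first]: 174 @ $16 = $2,784
Ending inventory: 264 @ $17 + 112 @ $16 + 166 @ $14 + 283 @ $15 = $12,849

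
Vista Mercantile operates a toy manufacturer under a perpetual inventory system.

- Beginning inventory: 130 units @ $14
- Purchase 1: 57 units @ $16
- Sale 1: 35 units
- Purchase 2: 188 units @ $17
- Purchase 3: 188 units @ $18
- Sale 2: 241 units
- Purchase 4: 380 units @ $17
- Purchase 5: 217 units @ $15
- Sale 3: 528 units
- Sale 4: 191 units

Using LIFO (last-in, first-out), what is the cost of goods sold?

COGS = $16,634

Sale 1 (35) [LIFO — newest first]: 35 @ $16 = $560
Sale 2 (241) [LIFO — newest first]: 188 @ $18 + 53 @ $17 = $4,285
Sale 3 (528) [LIFO — newest first]: 217 @ $15 + 311 @ $17 = $8,542
Sale 4 (191) [LIFO — newest first]: 69 @ $17 + 122 @ $17 = $3,247
Total COGS = $560 + $4,285 + $8,542 + $3,247 = $16,634
Ending inventory: 130 @ $14 + 22 @ $16 + 13 @ $17 = $2,393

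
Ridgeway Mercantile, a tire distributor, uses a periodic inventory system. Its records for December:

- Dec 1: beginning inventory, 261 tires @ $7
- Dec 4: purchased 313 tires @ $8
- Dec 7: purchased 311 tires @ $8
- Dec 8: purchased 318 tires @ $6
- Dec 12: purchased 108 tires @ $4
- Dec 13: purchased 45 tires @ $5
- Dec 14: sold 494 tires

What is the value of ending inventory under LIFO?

Dec 14, 494 sold [LIFO — newest first]: 45 @ $5 + 108 @ $4 + 318 @ $6 + 23 @ $8 = $2,749
Ending inventory: 261 @ $7 + 313 @ $8 + 288 @ $8 = $6,635

Ending inventory = $6,635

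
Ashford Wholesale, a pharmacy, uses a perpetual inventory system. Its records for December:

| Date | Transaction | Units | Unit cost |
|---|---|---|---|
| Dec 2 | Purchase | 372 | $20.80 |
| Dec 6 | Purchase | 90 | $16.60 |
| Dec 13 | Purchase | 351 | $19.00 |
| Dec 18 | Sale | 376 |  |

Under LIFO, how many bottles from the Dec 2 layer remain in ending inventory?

Dec 18, 376 sold [LIFO — newest first]: 351 @ $19.00 + 25 @ $16.60 = $7,084.00
Ending inventory: 372 @ $20.80 + 65 @ $16.60 = $8,816.60
Check: goods available $15,900.60 = COGS $7,084.00 + ending $8,816.60

372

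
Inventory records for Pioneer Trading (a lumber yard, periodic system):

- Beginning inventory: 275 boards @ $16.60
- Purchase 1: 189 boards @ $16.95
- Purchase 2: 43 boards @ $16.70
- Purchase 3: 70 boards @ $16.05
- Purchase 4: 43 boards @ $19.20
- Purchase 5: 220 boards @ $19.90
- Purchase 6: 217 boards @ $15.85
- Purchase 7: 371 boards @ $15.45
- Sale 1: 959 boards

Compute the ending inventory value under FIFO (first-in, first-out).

Ending inventory = $7,285.25

Sale 1 (959) [FIFO — oldest first]: 275 @ $16.60 + 189 @ $16.95 + 43 @ $16.70 + 70 @ $16.05 + 43 @ $19.20 + 220 @ $19.90 + 119 @ $15.85 = $16,699.90
Ending inventory: 98 @ $15.85 + 371 @ $15.45 = $7,285.25
Check: goods available $23,985.15 = COGS $16,699.90 + ending $7,285.25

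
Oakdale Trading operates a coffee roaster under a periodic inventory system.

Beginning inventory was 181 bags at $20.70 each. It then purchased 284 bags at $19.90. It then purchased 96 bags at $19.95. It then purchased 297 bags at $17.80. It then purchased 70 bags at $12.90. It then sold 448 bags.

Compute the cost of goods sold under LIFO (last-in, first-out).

COGS = $7,805.55

Sale 1 (448) [LIFO — newest first]: 70 @ $12.90 + 297 @ $17.80 + 81 @ $19.95 = $7,805.55
Ending inventory: 181 @ $20.70 + 284 @ $19.90 + 15 @ $19.95 = $9,697.55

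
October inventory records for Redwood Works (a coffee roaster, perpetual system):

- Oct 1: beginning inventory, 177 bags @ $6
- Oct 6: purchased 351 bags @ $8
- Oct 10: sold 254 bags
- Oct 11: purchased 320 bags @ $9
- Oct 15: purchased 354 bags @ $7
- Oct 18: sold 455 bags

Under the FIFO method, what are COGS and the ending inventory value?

COGS = $5,499; ending inventory = $3,729

Oct 10, 254 sold [FIFO — oldest first]: 177 @ $6 + 77 @ $8 = $1,678
Oct 18, 455 sold [FIFO — oldest first]: 274 @ $8 + 181 @ $9 = $3,821
Total COGS = $1,678 + $3,821 = $5,499
Ending inventory: 139 @ $9 + 354 @ $7 = $3,729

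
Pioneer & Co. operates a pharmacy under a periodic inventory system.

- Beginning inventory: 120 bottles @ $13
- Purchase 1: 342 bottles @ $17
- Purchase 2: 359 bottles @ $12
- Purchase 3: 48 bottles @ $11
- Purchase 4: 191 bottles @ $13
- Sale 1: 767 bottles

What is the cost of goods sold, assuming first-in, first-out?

COGS = $11,034

Sale 1 (767) [FIFO — oldest first]: 120 @ $13 + 342 @ $17 + 305 @ $12 = $11,034
Ending inventory: 54 @ $12 + 48 @ $11 + 191 @ $13 = $3,659
Check: goods available $14,693 = COGS $11,034 + ending $3,659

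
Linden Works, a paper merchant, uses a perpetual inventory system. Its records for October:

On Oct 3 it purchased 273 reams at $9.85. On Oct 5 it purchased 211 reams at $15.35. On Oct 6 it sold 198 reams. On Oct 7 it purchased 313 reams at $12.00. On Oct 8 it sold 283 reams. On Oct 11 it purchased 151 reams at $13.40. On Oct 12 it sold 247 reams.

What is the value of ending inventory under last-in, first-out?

Oct 6, 198 sold [LIFO — newest first]: 198 @ $15.35 = $3,039.30
Oct 8, 283 sold [LIFO — newest first]: 283 @ $12.00 = $3,396.00
Oct 12, 247 sold [LIFO — newest first]: 151 @ $13.40 + 30 @ $12.00 + 13 @ $15.35 + 53 @ $9.85 = $3,105.00
Total COGS = $3,039.30 + $3,396.00 + $3,105.00 = $9,540.30
Ending inventory: 220 @ $9.85 = $2,167.00

Ending inventory = $2,167.00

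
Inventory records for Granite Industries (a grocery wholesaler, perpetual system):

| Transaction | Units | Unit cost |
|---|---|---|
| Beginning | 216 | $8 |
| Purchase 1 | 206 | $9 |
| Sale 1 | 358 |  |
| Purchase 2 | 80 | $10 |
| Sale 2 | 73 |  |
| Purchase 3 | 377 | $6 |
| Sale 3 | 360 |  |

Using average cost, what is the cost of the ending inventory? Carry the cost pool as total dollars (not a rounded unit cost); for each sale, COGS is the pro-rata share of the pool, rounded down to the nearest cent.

Ending inventory = $574.42

After Beginning: 216 on hand, pool $1,728.00 (≈ $8.0000 each)
After Purchase 1: 422 on hand, pool $3,582.00 (≈ $8.4882 each)
Sale 1, sell 358: 358/422 × $3,582.00 → $3,038.75
After Purchase 2: 144 on hand, pool $1,343.25 (≈ $9.3281 each)
Sale 2, sell 73: 73/144 × $1,343.25 → $680.95
After Purchase 3: 448 on hand, pool $2,924.30 (≈ $6.5275 each)
Sale 3, sell 360: 360/448 × $2,924.30 → $2,349.88
Total COGS = $3,038.75 + $680.95 + $2,349.88 = $6,069.58
Ending inventory (cost pool remaining) = $574.42
Check: goods available $6,644.00 = COGS $6,069.58 + ending $574.42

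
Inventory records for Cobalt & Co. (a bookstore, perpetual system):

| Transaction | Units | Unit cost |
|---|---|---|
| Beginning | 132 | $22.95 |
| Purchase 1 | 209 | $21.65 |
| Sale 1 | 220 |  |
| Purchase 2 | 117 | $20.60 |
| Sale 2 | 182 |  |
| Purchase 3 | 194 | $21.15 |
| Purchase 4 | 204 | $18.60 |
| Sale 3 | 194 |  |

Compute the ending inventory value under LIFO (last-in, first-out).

Sale 1 (220) [LIFO — newest first]: 209 @ $21.65 + 11 @ $22.95 = $4,777.30
Sale 2 (182) [LIFO — newest first]: 117 @ $20.60 + 65 @ $22.95 = $3,901.95
Sale 3 (194) [LIFO — newest first]: 194 @ $18.60 = $3,608.40
Total COGS = $4,777.30 + $3,901.95 + $3,608.40 = $12,287.65
Ending inventory: 56 @ $22.95 + 194 @ $21.15 + 10 @ $18.60 = $5,574.30

Ending inventory = $5,574.30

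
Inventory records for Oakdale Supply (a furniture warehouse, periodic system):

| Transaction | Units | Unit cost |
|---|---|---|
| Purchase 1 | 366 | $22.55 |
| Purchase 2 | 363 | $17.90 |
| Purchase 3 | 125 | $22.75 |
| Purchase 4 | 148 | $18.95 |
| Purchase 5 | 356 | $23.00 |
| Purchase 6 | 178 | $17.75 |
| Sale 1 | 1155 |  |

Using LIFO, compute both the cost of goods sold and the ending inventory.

COGS = $23,225.05; ending inventory = $8,521.80

Sale 1 (1155) [LIFO — newest first]: 178 @ $17.75 + 356 @ $23.00 + 148 @ $18.95 + 125 @ $22.75 + 348 @ $17.90 = $23,225.05
Ending inventory: 366 @ $22.55 + 15 @ $17.90 = $8,521.80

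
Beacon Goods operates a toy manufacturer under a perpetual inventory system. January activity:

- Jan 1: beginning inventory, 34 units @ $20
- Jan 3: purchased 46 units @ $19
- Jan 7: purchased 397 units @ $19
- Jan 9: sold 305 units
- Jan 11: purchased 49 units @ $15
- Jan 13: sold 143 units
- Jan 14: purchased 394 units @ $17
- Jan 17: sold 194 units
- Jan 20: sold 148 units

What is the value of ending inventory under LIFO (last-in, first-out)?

Jan 9, 305 sold [LIFO — newest first]: 305 @ $19 = $5,795
Jan 13, 143 sold [LIFO — newest first]: 49 @ $15 + 92 @ $19 + 2 @ $19 = $2,521
Jan 17, 194 sold [LIFO — newest first]: 194 @ $17 = $3,298
Jan 20, 148 sold [LIFO — newest first]: 148 @ $17 = $2,516
Total COGS = $5,795 + $2,521 + $3,298 + $2,516 = $14,130
Ending inventory: 34 @ $20 + 44 @ $19 + 52 @ $17 = $2,400
Check: goods available $16,530 = COGS $14,130 + ending $2,400

Ending inventory = $2,400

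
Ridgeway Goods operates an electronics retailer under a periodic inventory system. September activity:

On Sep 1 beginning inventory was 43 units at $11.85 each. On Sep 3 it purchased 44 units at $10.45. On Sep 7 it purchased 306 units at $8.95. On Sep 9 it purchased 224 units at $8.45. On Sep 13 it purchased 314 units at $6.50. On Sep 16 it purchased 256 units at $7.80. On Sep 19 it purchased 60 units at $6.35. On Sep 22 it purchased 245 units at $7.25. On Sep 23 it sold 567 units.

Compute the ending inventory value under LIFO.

Sep 23, 567 sold [LIFO — newest first]: 245 @ $7.25 + 60 @ $6.35 + 256 @ $7.80 + 6 @ $6.50 = $4,193.05
Ending inventory: 43 @ $11.85 + 44 @ $10.45 + 306 @ $8.95 + 224 @ $8.45 + 308 @ $6.50 = $7,602.85

Ending inventory = $7,602.85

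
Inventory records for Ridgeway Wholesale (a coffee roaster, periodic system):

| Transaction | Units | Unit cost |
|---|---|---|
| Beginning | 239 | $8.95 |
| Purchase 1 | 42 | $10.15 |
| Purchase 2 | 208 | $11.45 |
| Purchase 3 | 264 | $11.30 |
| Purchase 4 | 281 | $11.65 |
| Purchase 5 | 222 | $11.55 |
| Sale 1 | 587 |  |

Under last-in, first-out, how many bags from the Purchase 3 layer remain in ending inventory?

180

Sale 1 (587) [LIFO — newest first]: 222 @ $11.55 + 281 @ $11.65 + 84 @ $11.30 = $6,786.95
Ending inventory: 239 @ $8.95 + 42 @ $10.15 + 208 @ $11.45 + 180 @ $11.30 = $6,980.95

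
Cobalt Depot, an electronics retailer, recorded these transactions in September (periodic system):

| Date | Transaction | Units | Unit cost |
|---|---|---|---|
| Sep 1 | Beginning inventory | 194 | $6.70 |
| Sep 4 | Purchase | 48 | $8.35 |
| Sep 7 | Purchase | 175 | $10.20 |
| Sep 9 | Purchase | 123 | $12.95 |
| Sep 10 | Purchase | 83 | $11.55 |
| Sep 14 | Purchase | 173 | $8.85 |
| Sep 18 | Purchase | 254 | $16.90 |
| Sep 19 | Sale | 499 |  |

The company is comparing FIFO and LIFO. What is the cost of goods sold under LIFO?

COGS = $6,655.25

FIFO COGS: 194 @ $6.70 + 48 @ $8.35 + 175 @ $10.20 + 82 @ $12.95 = $4,547.50
LIFO COGS: 254 @ $16.90 + 173 @ $8.85 + 72 @ $11.55 = $6,655.25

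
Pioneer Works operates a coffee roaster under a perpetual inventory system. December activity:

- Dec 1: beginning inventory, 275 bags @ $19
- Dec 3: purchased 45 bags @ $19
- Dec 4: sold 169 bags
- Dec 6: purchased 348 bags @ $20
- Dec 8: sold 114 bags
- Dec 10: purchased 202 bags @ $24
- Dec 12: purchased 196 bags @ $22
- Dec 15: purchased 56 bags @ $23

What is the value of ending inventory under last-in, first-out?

Dec 4, 169 sold [LIFO — newest first]: 45 @ $19 + 124 @ $19 = $3,211
Dec 8, 114 sold [LIFO — newest first]: 114 @ $20 = $2,280
Total COGS = $3,211 + $2,280 = $5,491
Ending inventory: 151 @ $19 + 234 @ $20 + 202 @ $24 + 196 @ $22 + 56 @ $23 = $17,997

Ending inventory = $17,997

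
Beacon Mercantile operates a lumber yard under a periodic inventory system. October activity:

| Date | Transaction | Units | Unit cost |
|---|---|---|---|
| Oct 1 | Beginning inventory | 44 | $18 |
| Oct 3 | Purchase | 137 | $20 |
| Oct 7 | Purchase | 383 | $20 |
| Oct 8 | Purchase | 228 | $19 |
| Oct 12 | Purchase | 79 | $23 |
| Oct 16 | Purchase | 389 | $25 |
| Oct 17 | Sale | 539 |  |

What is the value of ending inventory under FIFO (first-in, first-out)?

Oct 17, 539 sold [FIFO — oldest first]: 44 @ $18 + 137 @ $20 + 358 @ $20 = $10,692
Ending inventory: 25 @ $20 + 228 @ $19 + 79 @ $23 + 389 @ $25 = $16,374
Check: goods available $27,066 = COGS $10,692 + ending $16,374

Ending inventory = $16,374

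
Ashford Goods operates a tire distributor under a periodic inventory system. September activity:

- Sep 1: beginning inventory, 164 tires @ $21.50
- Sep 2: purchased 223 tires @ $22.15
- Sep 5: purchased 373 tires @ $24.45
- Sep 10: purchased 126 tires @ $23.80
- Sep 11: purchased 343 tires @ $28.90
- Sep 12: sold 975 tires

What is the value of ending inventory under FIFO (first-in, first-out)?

Ending inventory = $7,340.60

Sep 12, 975 sold [FIFO — oldest first]: 164 @ $21.50 + 223 @ $22.15 + 373 @ $24.45 + 126 @ $23.80 + 89 @ $28.90 = $23,156.20
Ending inventory: 254 @ $28.90 = $7,340.60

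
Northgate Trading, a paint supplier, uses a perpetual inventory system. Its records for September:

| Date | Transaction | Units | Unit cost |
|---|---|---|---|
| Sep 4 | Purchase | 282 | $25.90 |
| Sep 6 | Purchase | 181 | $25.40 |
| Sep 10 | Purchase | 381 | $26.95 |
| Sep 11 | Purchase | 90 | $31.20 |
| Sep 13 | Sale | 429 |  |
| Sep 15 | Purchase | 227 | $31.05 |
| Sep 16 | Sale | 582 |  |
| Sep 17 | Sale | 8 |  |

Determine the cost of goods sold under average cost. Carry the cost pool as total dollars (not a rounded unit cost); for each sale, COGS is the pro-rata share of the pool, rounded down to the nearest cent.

COGS = $28,038.41

After Sep 4: 282 on hand, pool $7,303.80 (≈ $25.9000 each)
After Sep 6: 463 on hand, pool $11,901.20 (≈ $25.7045 each)
After Sep 10: 844 on hand, pool $22,169.15 (≈ $26.2668 each)
After Sep 11: 934 on hand, pool $24,977.15 (≈ $26.7421 each)
Sep 13, sell 429: 429/934 × $24,977.15 → $11,472.37
After Sep 15: 732 on hand, pool $20,553.13 (≈ $28.0780 each)
Sep 16, sell 582: 582/732 × $20,553.13 → $16,341.42
Sep 17, sell 8: 8/150 × $4,211.71 → $224.62
Total COGS = $11,472.37 + $16,341.42 + $224.62 = $28,038.41
Ending inventory (cost pool remaining) = $3,987.09
Check: goods available $32,025.50 = COGS $28,038.41 + ending $3,987.09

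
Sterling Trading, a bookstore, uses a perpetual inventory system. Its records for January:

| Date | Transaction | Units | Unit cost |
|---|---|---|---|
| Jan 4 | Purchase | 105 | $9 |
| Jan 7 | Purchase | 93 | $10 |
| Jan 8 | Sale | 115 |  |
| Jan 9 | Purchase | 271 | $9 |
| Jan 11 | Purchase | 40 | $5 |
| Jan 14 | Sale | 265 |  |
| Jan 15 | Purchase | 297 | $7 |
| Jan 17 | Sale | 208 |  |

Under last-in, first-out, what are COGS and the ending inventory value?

COGS = $4,809; ending inventory = $1,784

Jan 8, 115 sold [LIFO — newest first]: 93 @ $10 + 22 @ $9 = $1,128
Jan 14, 265 sold [LIFO — newest first]: 40 @ $5 + 225 @ $9 = $2,225
Jan 17, 208 sold [LIFO — newest first]: 208 @ $7 = $1,456
Total COGS = $1,128 + $2,225 + $1,456 = $4,809
Ending inventory: 83 @ $9 + 46 @ $9 + 89 @ $7 = $1,784
Check: goods available $6,593 = COGS $4,809 + ending $1,784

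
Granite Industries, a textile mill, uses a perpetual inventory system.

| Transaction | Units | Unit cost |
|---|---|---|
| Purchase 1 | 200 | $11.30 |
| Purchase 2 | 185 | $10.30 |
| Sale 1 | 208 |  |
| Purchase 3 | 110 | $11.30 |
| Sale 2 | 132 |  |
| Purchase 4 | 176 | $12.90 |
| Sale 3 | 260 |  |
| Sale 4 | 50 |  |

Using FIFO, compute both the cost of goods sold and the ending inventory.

Sale 1 (208) [FIFO — oldest first]: 200 @ $11.30 + 8 @ $10.30 = $2,342.40
Sale 2 (132) [FIFO — oldest first]: 132 @ $10.30 = $1,359.60
Sale 3 (260) [FIFO — oldest first]: 45 @ $10.30 + 110 @ $11.30 + 105 @ $12.90 = $3,061.00
Sale 4 (50) [FIFO — oldest first]: 50 @ $12.90 = $645.00
Total COGS = $2,342.40 + $1,359.60 + $3,061.00 + $645.00 = $7,408.00
Ending inventory: 21 @ $12.90 = $270.90

COGS = $7,408.00; ending inventory = $270.90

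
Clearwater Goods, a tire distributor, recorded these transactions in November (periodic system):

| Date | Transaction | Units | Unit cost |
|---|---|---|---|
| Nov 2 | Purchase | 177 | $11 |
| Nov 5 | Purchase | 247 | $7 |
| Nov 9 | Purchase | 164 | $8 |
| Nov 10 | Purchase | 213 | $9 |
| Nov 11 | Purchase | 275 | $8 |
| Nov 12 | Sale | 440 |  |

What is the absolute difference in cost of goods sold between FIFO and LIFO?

FIFO COGS: 177 @ $11 + 247 @ $7 + 16 @ $8 = $3,804
LIFO COGS: 275 @ $8 + 165 @ $9 = $3,685
Difference = |$3,804 − $3,685| = $119

$119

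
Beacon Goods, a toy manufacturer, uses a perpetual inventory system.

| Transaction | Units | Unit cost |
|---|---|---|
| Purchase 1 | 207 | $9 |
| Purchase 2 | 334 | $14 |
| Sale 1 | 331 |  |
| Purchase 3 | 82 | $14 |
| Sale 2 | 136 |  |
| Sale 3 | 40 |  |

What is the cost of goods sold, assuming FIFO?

Sale 1 (331) [FIFO — oldest first]: 207 @ $9 + 124 @ $14 = $3,599
Sale 2 (136) [FIFO — oldest first]: 136 @ $14 = $1,904
Sale 3 (40) [FIFO — oldest first]: 40 @ $14 = $560
Total COGS = $3,599 + $1,904 + $560 = $6,063
Ending inventory: 34 @ $14 + 82 @ $14 = $1,624

COGS = $6,063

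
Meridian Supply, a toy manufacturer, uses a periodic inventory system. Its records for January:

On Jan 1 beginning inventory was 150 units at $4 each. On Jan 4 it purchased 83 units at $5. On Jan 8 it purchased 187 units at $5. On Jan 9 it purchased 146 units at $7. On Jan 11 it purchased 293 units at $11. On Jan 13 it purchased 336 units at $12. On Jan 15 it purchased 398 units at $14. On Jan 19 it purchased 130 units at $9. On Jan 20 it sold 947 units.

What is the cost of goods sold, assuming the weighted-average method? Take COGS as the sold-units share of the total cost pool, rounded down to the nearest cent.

COGS = $9,326.54

Jan 20, sell 947: 947/1723 × $16,969.00 → $9,326.54
Ending inventory (cost pool remaining) = $7,642.46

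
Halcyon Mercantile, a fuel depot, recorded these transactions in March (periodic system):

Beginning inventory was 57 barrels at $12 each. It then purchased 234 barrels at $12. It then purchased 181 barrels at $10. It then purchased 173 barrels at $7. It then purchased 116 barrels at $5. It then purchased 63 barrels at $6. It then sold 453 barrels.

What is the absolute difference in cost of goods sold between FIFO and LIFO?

$1,933

FIFO COGS: 57 @ $12 + 234 @ $12 + 162 @ $10 = $5,112
LIFO COGS: 63 @ $6 + 116 @ $5 + 173 @ $7 + 101 @ $10 = $3,179
Difference = |$5,112 − $3,179| = $1,933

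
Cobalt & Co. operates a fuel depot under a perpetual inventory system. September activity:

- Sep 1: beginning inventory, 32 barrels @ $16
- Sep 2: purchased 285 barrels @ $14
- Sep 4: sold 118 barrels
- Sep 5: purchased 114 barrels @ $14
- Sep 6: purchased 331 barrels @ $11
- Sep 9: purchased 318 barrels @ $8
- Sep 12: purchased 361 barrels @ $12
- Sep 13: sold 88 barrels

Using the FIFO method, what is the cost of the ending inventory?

Sep 4, 118 sold [FIFO — oldest first]: 32 @ $16 + 86 @ $14 = $1,716
Sep 13, 88 sold [FIFO — oldest first]: 88 @ $14 = $1,232
Total COGS = $1,716 + $1,232 = $2,948
Ending inventory: 111 @ $14 + 114 @ $14 + 331 @ $11 + 318 @ $8 + 361 @ $12 = $13,667

Ending inventory = $13,667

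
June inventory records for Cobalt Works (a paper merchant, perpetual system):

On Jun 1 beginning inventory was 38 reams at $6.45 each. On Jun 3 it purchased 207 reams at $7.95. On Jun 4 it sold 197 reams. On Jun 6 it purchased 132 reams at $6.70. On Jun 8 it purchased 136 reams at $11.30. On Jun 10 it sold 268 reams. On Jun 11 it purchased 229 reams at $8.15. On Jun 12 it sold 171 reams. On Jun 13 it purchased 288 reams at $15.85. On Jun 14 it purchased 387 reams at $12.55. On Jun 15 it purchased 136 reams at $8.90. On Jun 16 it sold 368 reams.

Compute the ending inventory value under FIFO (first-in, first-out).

Jun 4, 197 sold [FIFO — oldest first]: 38 @ $6.45 + 159 @ $7.95 = $1,509.15
Jun 10, 268 sold [FIFO — oldest first]: 48 @ $7.95 + 132 @ $6.70 + 88 @ $11.30 = $2,260.40
Jun 12, 171 sold [FIFO — oldest first]: 48 @ $11.30 + 123 @ $8.15 = $1,544.85
Jun 16, 368 sold [FIFO — oldest first]: 106 @ $8.15 + 262 @ $15.85 = $5,016.60
Total COGS = $1,509.15 + $2,260.40 + $1,544.85 + $5,016.60 = $10,331.00
Ending inventory: 26 @ $15.85 + 387 @ $12.55 + 136 @ $8.90 = $6,479.35

Ending inventory = $6,479.35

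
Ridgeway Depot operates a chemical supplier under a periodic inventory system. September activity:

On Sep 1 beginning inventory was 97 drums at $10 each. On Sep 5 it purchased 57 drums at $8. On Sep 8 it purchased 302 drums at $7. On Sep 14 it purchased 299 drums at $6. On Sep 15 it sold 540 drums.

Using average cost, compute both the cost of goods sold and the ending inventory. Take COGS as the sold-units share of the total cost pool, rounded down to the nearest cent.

COGS = $3,815.04; ending inventory = $1,518.96

Sep 15, sell 540: 540/755 × $5,334.00 → $3,815.04
Ending inventory (cost pool remaining) = $1,518.96
Check: goods available $5,334.00 = COGS $3,815.04 + ending $1,518.96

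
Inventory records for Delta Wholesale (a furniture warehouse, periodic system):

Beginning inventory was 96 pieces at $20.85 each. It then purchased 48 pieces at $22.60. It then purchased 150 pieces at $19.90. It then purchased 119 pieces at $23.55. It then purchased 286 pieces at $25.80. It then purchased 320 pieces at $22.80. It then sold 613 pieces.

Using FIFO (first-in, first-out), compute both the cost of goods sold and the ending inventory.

COGS = $14,033.85; ending inventory = $9,514.80

Sale 1 (613) [FIFO — oldest first]: 96 @ $20.85 + 48 @ $22.60 + 150 @ $19.90 + 119 @ $23.55 + 200 @ $25.80 = $14,033.85
Ending inventory: 86 @ $25.80 + 320 @ $22.80 = $9,514.80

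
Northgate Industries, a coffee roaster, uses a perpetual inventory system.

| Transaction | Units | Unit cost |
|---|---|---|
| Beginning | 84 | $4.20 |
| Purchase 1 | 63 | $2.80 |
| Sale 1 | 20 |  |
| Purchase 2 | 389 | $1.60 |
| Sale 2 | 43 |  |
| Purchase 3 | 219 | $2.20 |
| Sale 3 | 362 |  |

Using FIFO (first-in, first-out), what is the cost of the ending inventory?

Sale 1 (20) [FIFO — oldest first]: 20 @ $4.20 = $84.00
Sale 2 (43) [FIFO — oldest first]: 43 @ $4.20 = $180.60
Sale 3 (362) [FIFO — oldest first]: 21 @ $4.20 + 63 @ $2.80 + 278 @ $1.60 = $709.40
Total COGS = $84.00 + $180.60 + $709.40 = $974.00
Ending inventory: 111 @ $1.60 + 219 @ $2.20 = $659.40

Ending inventory = $659.40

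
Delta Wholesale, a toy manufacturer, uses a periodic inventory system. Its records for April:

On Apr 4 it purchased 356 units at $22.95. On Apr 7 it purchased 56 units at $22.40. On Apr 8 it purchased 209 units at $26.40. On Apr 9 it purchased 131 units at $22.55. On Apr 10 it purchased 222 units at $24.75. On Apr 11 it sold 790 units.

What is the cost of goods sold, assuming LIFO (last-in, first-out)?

COGS = $19,167.95

Apr 11, 790 sold [LIFO — newest first]: 222 @ $24.75 + 131 @ $22.55 + 209 @ $26.40 + 56 @ $22.40 + 172 @ $22.95 = $19,167.95
Ending inventory: 184 @ $22.95 = $4,222.80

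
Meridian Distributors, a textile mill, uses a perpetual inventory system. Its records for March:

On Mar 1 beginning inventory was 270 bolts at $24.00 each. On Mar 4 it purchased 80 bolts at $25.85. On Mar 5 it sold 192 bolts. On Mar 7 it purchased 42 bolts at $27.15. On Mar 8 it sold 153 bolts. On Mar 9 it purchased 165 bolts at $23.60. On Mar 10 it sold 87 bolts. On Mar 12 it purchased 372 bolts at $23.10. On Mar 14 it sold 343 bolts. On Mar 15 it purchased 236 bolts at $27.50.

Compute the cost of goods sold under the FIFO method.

Mar 5, 192 sold [FIFO — oldest first]: 192 @ $24.00 = $4,608.00
Mar 8, 153 sold [FIFO — oldest first]: 78 @ $24.00 + 75 @ $25.85 = $3,810.75
Mar 10, 87 sold [FIFO — oldest first]: 5 @ $25.85 + 42 @ $27.15 + 40 @ $23.60 = $2,213.55
Mar 14, 343 sold [FIFO — oldest first]: 125 @ $23.60 + 218 @ $23.10 = $7,985.80
Total COGS = $4,608.00 + $3,810.75 + $2,213.55 + $7,985.80 = $18,618.10
Ending inventory: 154 @ $23.10 + 236 @ $27.50 = $10,047.40
Check: goods available $28,665.50 = COGS $18,618.10 + ending $10,047.40

COGS = $18,618.10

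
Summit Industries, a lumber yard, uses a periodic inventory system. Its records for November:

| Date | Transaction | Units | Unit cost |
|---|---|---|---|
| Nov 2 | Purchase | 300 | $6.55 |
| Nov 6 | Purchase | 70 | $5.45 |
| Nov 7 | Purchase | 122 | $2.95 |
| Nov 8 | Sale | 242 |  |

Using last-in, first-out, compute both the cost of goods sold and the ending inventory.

COGS = $1,068.90; ending inventory = $1,637.50

Nov 8, 242 sold [LIFO — newest first]: 122 @ $2.95 + 70 @ $5.45 + 50 @ $6.55 = $1,068.90
Ending inventory: 250 @ $6.55 = $1,637.50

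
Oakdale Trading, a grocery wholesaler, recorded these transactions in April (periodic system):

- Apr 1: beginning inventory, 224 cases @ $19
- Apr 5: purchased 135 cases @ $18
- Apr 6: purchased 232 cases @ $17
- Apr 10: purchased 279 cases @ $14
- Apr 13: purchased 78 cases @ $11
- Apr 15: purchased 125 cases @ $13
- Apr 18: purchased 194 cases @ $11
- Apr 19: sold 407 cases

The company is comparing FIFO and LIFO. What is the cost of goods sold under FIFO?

COGS = $7,502

FIFO COGS: 224 @ $19 + 135 @ $18 + 48 @ $17 = $7,502
LIFO COGS: 194 @ $11 + 125 @ $13 + 78 @ $11 + 10 @ $14 = $4,757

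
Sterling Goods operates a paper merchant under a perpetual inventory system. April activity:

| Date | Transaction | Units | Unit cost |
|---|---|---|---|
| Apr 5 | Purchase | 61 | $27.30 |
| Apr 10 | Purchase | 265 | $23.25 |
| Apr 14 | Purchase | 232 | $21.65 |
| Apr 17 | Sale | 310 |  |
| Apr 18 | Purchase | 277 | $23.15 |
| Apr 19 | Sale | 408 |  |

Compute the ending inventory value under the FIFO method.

Ending inventory = $2,708.55

Apr 17, 310 sold [FIFO — oldest first]: 61 @ $27.30 + 249 @ $23.25 = $7,454.55
Apr 19, 408 sold [FIFO — oldest first]: 16 @ $23.25 + 232 @ $21.65 + 160 @ $23.15 = $9,098.80
Total COGS = $7,454.55 + $9,098.80 = $16,553.35
Ending inventory: 117 @ $23.15 = $2,708.55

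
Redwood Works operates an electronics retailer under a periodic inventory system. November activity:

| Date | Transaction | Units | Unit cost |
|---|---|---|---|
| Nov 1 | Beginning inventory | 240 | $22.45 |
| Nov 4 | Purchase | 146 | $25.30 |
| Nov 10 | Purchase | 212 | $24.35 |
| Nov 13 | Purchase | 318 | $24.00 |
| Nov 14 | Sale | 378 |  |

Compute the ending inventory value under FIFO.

Ending inventory = $12,996.60

Nov 14, 378 sold [FIFO — oldest first]: 240 @ $22.45 + 138 @ $25.30 = $8,879.40
Ending inventory: 8 @ $25.30 + 212 @ $24.35 + 318 @ $24.00 = $12,996.60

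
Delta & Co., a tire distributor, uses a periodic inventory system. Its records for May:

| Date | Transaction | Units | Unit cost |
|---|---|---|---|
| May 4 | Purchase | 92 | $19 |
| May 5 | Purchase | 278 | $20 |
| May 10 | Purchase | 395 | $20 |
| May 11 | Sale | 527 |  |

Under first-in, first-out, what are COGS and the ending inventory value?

COGS = $10,448; ending inventory = $4,760

May 11, 527 sold [FIFO — oldest first]: 92 @ $19 + 278 @ $20 + 157 @ $20 = $10,448
Ending inventory: 238 @ $20 = $4,760
Check: goods available $15,208 = COGS $10,448 + ending $4,760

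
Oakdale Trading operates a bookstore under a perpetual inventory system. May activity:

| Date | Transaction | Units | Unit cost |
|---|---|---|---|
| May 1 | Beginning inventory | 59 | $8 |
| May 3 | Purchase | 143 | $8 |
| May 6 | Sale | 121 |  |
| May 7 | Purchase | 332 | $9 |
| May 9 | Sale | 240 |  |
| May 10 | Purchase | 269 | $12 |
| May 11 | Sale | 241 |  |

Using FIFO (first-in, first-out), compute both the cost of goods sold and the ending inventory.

May 6, 121 sold [FIFO — oldest first]: 59 @ $8 + 62 @ $8 = $968
May 9, 240 sold [FIFO — oldest first]: 81 @ $8 + 159 @ $9 = $2,079
May 11, 241 sold [FIFO — oldest first]: 173 @ $9 + 68 @ $12 = $2,373
Total COGS = $968 + $2,079 + $2,373 = $5,420
Ending inventory: 201 @ $12 = $2,412

COGS = $5,420; ending inventory = $2,412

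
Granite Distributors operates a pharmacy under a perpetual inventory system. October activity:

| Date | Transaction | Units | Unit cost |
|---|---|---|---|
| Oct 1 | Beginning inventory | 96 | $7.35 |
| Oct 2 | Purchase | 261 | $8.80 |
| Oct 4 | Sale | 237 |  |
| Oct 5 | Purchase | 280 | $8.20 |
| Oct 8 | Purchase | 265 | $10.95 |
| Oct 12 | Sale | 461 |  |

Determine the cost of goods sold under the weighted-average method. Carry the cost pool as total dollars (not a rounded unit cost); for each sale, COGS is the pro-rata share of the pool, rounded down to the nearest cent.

COGS = $6,296.05

After Oct 1: 96 on hand, pool $705.60 (≈ $7.3500 each)
After Oct 2: 357 on hand, pool $3,002.40 (≈ $8.4101 each)
Oct 4, sell 237: 237/357 × $3,002.40 → $1,993.18
After Oct 5: 400 on hand, pool $3,305.22 (≈ $8.2630 each)
After Oct 8: 665 on hand, pool $6,206.97 (≈ $9.3338 each)
Oct 12, sell 461: 461/665 × $6,206.97 → $4,302.87
Total COGS = $1,993.18 + $4,302.87 = $6,296.05
Ending inventory (cost pool remaining) = $1,904.10
Check: goods available $8,200.15 = COGS $6,296.05 + ending $1,904.10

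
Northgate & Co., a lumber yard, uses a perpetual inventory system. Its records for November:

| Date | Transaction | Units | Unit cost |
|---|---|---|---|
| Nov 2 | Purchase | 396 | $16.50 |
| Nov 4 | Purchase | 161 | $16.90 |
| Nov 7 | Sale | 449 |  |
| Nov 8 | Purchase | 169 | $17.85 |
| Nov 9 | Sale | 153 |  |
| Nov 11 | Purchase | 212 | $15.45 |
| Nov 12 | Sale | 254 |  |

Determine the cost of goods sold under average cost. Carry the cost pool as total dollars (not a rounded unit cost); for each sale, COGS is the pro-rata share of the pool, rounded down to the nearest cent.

After Nov 2: 396 on hand, pool $6,534.00 (≈ $16.5000 each)
After Nov 4: 557 on hand, pool $9,254.90 (≈ $16.6156 each)
Nov 7, sell 449: 449/557 × $9,254.90 → $7,460.41
After Nov 8: 277 on hand, pool $4,811.14 (≈ $17.3687 each)
Nov 9, sell 153: 153/277 × $4,811.14 → $2,657.41
After Nov 11: 336 on hand, pool $5,429.13 (≈ $16.1581 each)
Nov 12, sell 254: 254/336 × $5,429.13 → $4,104.16
Total COGS = $7,460.41 + $2,657.41 + $4,104.16 = $14,221.98
Ending inventory (cost pool remaining) = $1,324.97
Check: goods available $15,546.95 = COGS $14,221.98 + ending $1,324.97

COGS = $14,221.98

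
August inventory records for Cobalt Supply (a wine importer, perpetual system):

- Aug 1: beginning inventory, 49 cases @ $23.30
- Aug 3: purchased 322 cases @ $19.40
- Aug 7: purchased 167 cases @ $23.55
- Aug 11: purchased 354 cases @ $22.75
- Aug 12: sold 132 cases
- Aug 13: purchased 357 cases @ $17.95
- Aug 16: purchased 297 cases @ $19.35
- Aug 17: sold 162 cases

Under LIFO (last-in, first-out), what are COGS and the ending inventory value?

COGS = $6,137.70; ending inventory = $25,392.25

Aug 12, 132 sold [LIFO — newest first]: 132 @ $22.75 = $3,003.00
Aug 17, 162 sold [LIFO — newest first]: 162 @ $19.35 = $3,134.70
Total COGS = $3,003.00 + $3,134.70 = $6,137.70
Ending inventory: 49 @ $23.30 + 322 @ $19.40 + 167 @ $23.55 + 222 @ $22.75 + 357 @ $17.95 + 135 @ $19.35 = $25,392.25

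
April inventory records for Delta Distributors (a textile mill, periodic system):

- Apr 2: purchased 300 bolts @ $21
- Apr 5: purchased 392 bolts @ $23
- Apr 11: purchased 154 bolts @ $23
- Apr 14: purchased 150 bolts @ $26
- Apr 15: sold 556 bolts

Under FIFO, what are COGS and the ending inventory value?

Apr 15, 556 sold [FIFO — oldest first]: 300 @ $21 + 256 @ $23 = $12,188
Ending inventory: 136 @ $23 + 154 @ $23 + 150 @ $26 = $10,570

COGS = $12,188; ending inventory = $10,570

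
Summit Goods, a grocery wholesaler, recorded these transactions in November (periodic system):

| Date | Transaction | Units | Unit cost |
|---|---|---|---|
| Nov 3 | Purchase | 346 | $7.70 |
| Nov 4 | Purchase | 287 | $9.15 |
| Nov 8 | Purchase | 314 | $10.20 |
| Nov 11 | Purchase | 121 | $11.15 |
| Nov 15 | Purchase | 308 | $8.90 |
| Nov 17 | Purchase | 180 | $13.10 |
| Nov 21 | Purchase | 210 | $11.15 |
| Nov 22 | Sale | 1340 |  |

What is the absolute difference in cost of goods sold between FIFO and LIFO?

$1,623.70

FIFO COGS: 346 @ $7.70 + 287 @ $9.15 + 314 @ $10.20 + 121 @ $11.15 + 272 @ $8.90 = $12,263.00
LIFO COGS: 210 @ $11.15 + 180 @ $13.10 + 308 @ $8.90 + 121 @ $11.15 + 314 @ $10.20 + 207 @ $9.15 = $13,886.70
Difference = |$12,263.00 − $13,886.70| = $1,623.70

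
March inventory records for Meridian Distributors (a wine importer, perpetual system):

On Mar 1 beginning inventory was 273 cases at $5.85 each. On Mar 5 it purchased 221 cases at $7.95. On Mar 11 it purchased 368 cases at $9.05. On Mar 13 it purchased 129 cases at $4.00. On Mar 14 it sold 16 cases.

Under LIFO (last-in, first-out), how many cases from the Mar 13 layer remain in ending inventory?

113

Mar 14, 16 sold [LIFO — newest first]: 16 @ $4.00 = $64.00
Ending inventory: 273 @ $5.85 + 221 @ $7.95 + 368 @ $9.05 + 113 @ $4.00 = $7,136.40
Check: goods available $7,200.40 = COGS $64.00 + ending $7,136.40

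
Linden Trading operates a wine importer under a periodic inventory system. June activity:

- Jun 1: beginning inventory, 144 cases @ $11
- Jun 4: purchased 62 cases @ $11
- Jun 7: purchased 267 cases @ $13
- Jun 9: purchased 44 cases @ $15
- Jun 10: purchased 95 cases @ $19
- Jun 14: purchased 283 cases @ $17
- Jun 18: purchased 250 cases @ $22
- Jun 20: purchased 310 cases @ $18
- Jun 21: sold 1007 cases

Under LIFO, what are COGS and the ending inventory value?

Jun 21, 1007 sold [LIFO — newest first]: 310 @ $18 + 250 @ $22 + 283 @ $17 + 95 @ $19 + 44 @ $15 + 25 @ $13 = $18,681
Ending inventory: 144 @ $11 + 62 @ $11 + 242 @ $13 = $5,412

COGS = $18,681; ending inventory = $5,412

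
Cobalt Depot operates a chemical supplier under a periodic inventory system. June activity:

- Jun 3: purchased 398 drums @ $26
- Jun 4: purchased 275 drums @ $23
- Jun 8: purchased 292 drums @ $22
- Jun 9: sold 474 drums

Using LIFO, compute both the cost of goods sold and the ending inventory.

COGS = $10,610; ending inventory = $12,487

Jun 9, 474 sold [LIFO — newest first]: 292 @ $22 + 182 @ $23 = $10,610
Ending inventory: 398 @ $26 + 93 @ $23 = $12,487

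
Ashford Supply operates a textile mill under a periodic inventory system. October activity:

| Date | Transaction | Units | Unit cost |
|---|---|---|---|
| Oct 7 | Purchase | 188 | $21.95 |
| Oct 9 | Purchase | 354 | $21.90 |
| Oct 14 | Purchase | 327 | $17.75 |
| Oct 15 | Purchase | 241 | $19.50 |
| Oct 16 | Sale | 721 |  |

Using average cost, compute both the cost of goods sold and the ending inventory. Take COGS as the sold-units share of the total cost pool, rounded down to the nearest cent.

COGS = $14,538.83; ending inventory = $7,844.12

Oct 16, sell 721: 721/1110 × $22,382.95 → $14,538.83
Ending inventory (cost pool remaining) = $7,844.12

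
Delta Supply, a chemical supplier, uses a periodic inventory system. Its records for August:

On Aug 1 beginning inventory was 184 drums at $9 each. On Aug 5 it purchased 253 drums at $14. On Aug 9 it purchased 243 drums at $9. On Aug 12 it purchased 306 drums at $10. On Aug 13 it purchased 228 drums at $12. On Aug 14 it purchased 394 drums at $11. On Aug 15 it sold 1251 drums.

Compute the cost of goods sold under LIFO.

Aug 15, 1251 sold [LIFO — newest first]: 394 @ $11 + 228 @ $12 + 306 @ $10 + 243 @ $9 + 80 @ $14 = $13,437
Ending inventory: 184 @ $9 + 173 @ $14 = $4,078
Check: goods available $17,515 = COGS $13,437 + ending $4,078

COGS = $13,437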